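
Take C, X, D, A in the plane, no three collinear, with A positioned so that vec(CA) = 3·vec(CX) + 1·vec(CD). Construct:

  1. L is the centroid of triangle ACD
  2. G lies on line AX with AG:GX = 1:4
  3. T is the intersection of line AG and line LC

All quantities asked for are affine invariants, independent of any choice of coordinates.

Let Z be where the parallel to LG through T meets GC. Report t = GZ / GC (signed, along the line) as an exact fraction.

Work in coordinates with C = (0, 0), X = (1, 0), D = (0, 1), A = (3, 1).
1. L is the centroid of triangle ACD ⇒ L = (1, 2/3)
2. G lies on line AX with AG:GX = 1:4 ⇒ G = (13/5, 4/5)
3. T is the intersection of line AG and line LC ⇒ T = (-3, -2)
through T parallel to LG: direction (8/5, 2/15); meets GC at Z = (-39/5, -12/5)
Z = G + t·(C−G) with t = 4

t = 4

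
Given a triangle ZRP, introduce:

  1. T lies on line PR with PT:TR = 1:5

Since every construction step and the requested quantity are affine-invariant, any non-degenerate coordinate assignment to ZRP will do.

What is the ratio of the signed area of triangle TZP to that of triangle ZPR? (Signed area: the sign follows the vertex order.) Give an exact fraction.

[TZP]:[ZPR] = 1/6

Choose coordinates Z = (0, 0), R = (1, 0), P = (0, 1).
1. T lies on line PR with PT:TR = 1:5 ⇒ T = (1/6, 5/6)
2·[TZP] = -1/6, 2·[ZPR] = -1
[TZP]:[ZPR] = -1/6:-1 = 1/6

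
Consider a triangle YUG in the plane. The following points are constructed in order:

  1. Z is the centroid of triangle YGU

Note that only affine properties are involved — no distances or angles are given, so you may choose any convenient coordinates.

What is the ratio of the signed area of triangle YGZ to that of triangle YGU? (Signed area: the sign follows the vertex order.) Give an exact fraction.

Choose coordinates Y = (0, 0), U = (1, 0), G = (0, 1).
1. Z is the centroid of triangle YGU ⇒ Z = (1/3, 1/3)
2·[YGZ] = -1/3, 2·[YGU] = -1
[YGZ]:[YGU] = -1/3:-1 = 1/3

[YGZ]:[YGU] = 1/3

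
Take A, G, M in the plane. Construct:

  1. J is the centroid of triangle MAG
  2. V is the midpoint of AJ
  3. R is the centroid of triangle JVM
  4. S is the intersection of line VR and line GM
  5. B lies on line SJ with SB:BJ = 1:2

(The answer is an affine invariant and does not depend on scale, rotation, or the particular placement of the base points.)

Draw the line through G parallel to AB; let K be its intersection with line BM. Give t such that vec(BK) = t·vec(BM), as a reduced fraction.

t = -3

Set A = (0, 0), G = (1, 0), M = (0, 1); any affine frame gives the same invariant.
1. J is the centroid of triangle MAG ⇒ J = (1/3, 1/3)
2. V is the midpoint of AJ ⇒ V = (1/6, 1/6)
3. R is the centroid of triangle JVM ⇒ R = (1/6, 1/2)
4. S is the intersection of line VR and line GM ⇒ S = (1/6, 5/6)
5. B lies on line SJ with SB:BJ = 1:2 ⇒ B = (2/9, 2/3)
through G parallel to AB: direction (2/9, 2/3); meets BM at K = (8/9, -1/3)
K = B + t·(M−B) with t = -3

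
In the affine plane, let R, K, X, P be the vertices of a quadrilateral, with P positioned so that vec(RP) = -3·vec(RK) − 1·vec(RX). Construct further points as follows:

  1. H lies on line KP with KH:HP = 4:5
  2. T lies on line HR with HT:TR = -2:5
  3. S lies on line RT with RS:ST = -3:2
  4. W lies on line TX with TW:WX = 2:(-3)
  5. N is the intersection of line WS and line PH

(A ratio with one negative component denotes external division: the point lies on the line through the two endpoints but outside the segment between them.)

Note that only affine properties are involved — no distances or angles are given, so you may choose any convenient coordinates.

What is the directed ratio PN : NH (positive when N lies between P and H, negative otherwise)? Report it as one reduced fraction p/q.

PN:NH = -2/7

Work in coordinates with R = (0, 0), K = (1, 0), X = (0, 1), P = (-3, -1).
1. H lies on line KP with KH:HP = 4:5 ⇒ H = (-7/9, -4/9)
2. T lies on line HR with HT:TR = -2:5 ⇒ T = (-35/27, -20/27)
3. S lies on line RT with RS:ST = -3:2 ⇒ S = (-35/9, -20/9)
4. W lies on line TX with TW:WX = 2:(-3) ⇒ W = (-35/9, -38/9)
5. N is the intersection of line WS and line PH ⇒ N = (-35/9, -11/9)
N = P + t·(H−P) with t = -2/5, so PN:NH = t:(1−t) = -2/5:7/5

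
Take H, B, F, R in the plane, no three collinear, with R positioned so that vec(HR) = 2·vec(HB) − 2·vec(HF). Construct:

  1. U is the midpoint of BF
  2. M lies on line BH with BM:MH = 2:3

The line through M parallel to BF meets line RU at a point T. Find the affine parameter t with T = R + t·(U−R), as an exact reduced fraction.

Assign H = (0, 0), B = (1, 0), F = (0, 1), R = (2, -2) — the answer is frame-independent, so this choice is without loss of generality.
1. U is the midpoint of BF ⇒ U = (1/2, 1/2)
2. M lies on line BH with BM:MH = 2:3 ⇒ M = (3/5, 0)
through M parallel to BF: direction (-1, 1); meets RU at T = (11/10, -1/2)
T = R + t·(U−R) with t = 3/5

t = 3/5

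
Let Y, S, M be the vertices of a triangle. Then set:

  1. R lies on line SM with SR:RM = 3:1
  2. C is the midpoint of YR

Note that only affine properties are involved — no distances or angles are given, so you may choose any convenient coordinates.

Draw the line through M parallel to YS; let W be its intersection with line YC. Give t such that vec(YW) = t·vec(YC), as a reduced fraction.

t = 8/3

Work in coordinates with Y = (0, 0), S = (1, 0), M = (0, 1).
1. R lies on line SM with SR:RM = 3:1 ⇒ R = (1/4, 3/4)
2. C is the midpoint of YR ⇒ C = (1/8, 3/8)
through M parallel to YS: direction (1, 0); meets YC at W = (1/3, 1)
W = Y + t·(C−Y) with t = 8/3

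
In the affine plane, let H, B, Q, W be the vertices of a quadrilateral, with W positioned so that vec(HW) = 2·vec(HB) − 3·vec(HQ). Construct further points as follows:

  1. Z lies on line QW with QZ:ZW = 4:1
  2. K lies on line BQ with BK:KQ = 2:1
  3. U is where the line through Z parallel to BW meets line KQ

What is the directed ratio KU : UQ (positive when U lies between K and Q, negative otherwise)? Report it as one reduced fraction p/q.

KU:UQ = -7/12

Choose coordinates H = (0, 0), B = (1, 0), Q = (0, 1), W = (2, -3).
1. Z lies on line QW with QZ:ZW = 4:1 ⇒ Z = (8/5, -11/5)
2. K lies on line BQ with BK:KQ = 2:1 ⇒ K = (1/3, 2/3)
3. U is where the line through Z parallel to BW meets line KQ ⇒ U = (4/5, 1/5)
U = K + t·(Q−K) with t = -7/5, so KU:UQ = t:(1−t) = -7/5:12/5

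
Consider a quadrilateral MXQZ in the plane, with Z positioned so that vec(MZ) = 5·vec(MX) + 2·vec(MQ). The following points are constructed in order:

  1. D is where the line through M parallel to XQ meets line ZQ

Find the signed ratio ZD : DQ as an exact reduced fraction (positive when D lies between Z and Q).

ZD:DQ = -7

Choose coordinates M = (0, 0), X = (1, 0), Q = (0, 1), Z = (5, 2).
1. D is where the line through M parallel to XQ meets line ZQ ⇒ D = (-5/6, 5/6)
D = Z + t·(Q−Z) with t = 7/6, so ZD:DQ = t:(1−t) = 7/6:-1/6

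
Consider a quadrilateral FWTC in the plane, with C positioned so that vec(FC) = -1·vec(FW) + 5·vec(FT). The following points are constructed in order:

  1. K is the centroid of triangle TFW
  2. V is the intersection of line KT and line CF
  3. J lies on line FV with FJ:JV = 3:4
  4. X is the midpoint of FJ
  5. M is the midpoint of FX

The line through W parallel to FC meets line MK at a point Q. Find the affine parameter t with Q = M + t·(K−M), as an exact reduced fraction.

t = 5/2

Work in coordinates with F = (0, 0), W = (1, 0), T = (0, 1), C = (-1, 5).
1. K is the centroid of triangle TFW ⇒ K = (1/3, 1/3)
2. V is the intersection of line KT and line CF ⇒ V = (-1/3, 5/3)
3. J lies on line FV with FJ:JV = 3:4 ⇒ J = (-1/7, 5/7)
4. X is the midpoint of FJ ⇒ X = (-1/14, 5/14)
5. M is the midpoint of FX ⇒ M = (-1/28, 5/28)
through W parallel to FC: direction (-1, 5); meets MK at Q = (149/168, 95/168)
Q = M + t·(K−M) with t = 5/2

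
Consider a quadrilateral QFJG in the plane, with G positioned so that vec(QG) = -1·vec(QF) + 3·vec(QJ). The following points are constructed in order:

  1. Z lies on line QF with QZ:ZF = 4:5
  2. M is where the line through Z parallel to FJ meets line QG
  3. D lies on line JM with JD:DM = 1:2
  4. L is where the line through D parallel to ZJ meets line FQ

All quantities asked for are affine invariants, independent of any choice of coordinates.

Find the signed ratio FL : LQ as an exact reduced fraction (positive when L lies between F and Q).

Assign Q = (0, 0), F = (1, 0), J = (0, 1), G = (-1, 3) — the answer is frame-independent, so this choice is without loss of generality.
1. Z lies on line QF with QZ:ZF = 4:5 ⇒ Z = (4/9, 0)
2. M is where the line through Z parallel to FJ meets line QG ⇒ M = (-2/9, 2/3)
3. D lies on line JM with JD:DM = 1:2 ⇒ D = (-2/27, 8/9)
4. L is where the line through D parallel to ZJ meets line FQ ⇒ L = (26/81, 0)
L = F + t·(Q−F) with t = 55/81, so FL:LQ = t:(1−t) = 55/81:26/81

FL:LQ = 55/26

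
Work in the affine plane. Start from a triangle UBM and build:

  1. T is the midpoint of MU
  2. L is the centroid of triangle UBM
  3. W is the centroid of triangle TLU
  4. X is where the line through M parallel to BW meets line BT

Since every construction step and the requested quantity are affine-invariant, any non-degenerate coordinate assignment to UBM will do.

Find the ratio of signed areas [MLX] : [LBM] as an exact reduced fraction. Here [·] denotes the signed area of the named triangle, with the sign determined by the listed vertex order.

Set U = (0, 0), B = (1, 0), M = (0, 1); any affine frame gives the same invariant.
1. T is the midpoint of MU ⇒ T = (0, 1/2)
2. L is the centroid of triangle UBM ⇒ L = (1/3, 1/3)
3. W is the centroid of triangle TLU ⇒ W = (1/9, 5/18)
4. X is where the line through M parallel to BW meets line BT ⇒ X = (-8/3, 11/6)
2·[MLX] = -3/2, 2·[LBM] = 1/3
[MLX]:[LBM] = -3/2:1/3 = -9/2

[MLX]:[LBM] = -9/2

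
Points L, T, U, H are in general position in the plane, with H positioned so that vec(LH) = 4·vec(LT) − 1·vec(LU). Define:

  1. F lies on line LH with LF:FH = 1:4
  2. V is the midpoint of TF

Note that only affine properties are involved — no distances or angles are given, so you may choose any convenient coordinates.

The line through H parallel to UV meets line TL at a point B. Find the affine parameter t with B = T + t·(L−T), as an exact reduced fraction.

t = -24/11

Choose coordinates L = (0, 0), T = (1, 0), U = (0, 1), H = (4, -1).
1. F lies on line LH with LF:FH = 1:4 ⇒ F = (4/5, -1/5)
2. V is the midpoint of TF ⇒ V = (9/10, -1/10)
through H parallel to UV: direction (9/10, -11/10); meets TL at B = (35/11, 0)
B = T + t·(L−T) with t = -24/11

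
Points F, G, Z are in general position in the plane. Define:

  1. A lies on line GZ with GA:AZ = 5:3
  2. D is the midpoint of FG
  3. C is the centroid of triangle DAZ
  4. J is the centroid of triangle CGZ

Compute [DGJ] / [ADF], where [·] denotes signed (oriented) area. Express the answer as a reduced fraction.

Assign F = (0, 0), G = (1, 0), Z = (0, 1) — the answer is frame-independent, so this choice is without loss of generality.
1. A lies on line GZ with GA:AZ = 5:3 ⇒ A = (3/8, 5/8)
2. D is the midpoint of FG ⇒ D = (1/2, 0)
3. C is the centroid of triangle DAZ ⇒ C = (7/24, 13/24)
4. J is the centroid of triangle CGZ ⇒ J = (31/72, 37/72)
2·[DGJ] = 37/144, 2·[ADF] = -5/16
[DGJ]:[ADF] = 37/144:-5/16 = -37/45

[DGJ]:[ADF] = -37/45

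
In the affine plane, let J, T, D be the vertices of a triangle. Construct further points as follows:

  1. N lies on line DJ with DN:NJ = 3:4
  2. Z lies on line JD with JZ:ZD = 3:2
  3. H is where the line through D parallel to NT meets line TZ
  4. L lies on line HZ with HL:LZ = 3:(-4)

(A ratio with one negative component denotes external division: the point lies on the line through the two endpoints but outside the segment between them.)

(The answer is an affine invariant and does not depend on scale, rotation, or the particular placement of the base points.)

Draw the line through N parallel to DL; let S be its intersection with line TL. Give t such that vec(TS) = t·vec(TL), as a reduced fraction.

Assign J = (0, 0), T = (1, 0), D = (0, 1) — the answer is frame-independent, so this choice is without loss of generality.
1. N lies on line DJ with DN:NJ = 3:4 ⇒ N = (0, 4/7)
2. Z lies on line JD with JZ:ZD = 3:2 ⇒ Z = (0, 3/5)
3. H is where the line through D parallel to NT meets line TZ ⇒ H = (-14, 9)
4. L lies on line HZ with HL:LZ = 3:(-4) ⇒ L = (-56, 171/5)
through N parallel to DL: direction (-56, 166/5); meets TL at S = (4, -9/5)
S = T + t·(L−T) with t = -1/19

t = -1/19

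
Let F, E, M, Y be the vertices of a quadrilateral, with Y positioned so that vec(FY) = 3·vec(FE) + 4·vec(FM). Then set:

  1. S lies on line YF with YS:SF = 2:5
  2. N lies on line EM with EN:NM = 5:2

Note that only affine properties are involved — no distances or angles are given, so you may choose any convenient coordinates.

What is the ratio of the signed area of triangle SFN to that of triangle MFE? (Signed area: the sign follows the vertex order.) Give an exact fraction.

[SFN]:[MFE] = -5/7

Choose coordinates F = (0, 0), E = (1, 0), M = (0, 1), Y = (3, 4).
1. S lies on line YF with YS:SF = 2:5 ⇒ S = (15/7, 20/7)
2. N lies on line EM with EN:NM = 5:2 ⇒ N = (2/7, 5/7)
2·[SFN] = -5/7, 2·[MFE] = 1
[SFN]:[MFE] = -5/7:1 = -5/7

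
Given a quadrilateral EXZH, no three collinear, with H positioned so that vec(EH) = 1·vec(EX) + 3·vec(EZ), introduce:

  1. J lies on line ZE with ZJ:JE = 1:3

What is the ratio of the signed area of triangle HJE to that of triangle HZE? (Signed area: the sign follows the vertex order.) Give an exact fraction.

Set E = (0, 0), X = (1, 0), Z = (0, 1), H = (1, 3); any affine frame gives the same invariant.
1. J lies on line ZE with ZJ:JE = 1:3 ⇒ J = (0, 3/4)
2·[HJE] = 3/4, 2·[HZE] = 1
[HJE]:[HZE] = 3/4:1 = 3/4

[HJE]:[HZE] = 3/4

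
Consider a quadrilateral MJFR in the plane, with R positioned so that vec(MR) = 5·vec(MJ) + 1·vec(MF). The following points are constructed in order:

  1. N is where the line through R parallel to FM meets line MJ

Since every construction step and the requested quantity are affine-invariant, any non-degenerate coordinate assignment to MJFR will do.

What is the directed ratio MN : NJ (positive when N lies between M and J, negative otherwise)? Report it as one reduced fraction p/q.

Choose coordinates M = (0, 0), J = (1, 0), F = (0, 1), R = (5, 1).
1. N is where the line through R parallel to FM meets line MJ ⇒ N = (5, 0)
N = M + t·(J−M) with t = 5, so MN:NJ = t:(1−t) = 5:-4

MN:NJ = -5/4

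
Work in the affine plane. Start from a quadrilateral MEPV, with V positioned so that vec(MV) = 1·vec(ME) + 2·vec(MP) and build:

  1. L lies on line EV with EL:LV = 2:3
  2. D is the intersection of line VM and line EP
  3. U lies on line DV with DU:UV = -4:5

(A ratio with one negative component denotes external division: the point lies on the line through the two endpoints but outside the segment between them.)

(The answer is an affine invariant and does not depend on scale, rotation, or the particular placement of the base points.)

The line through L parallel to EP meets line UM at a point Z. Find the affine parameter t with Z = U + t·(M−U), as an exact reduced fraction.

Assign M = (0, 0), E = (1, 0), P = (0, 1), V = (1, 2) — the answer is frame-independent, so this choice is without loss of generality.
1. L lies on line EV with EL:LV = 2:3 ⇒ L = (1, 4/5)
2. D is the intersection of line VM and line EP ⇒ D = (1/3, 2/3)
3. U lies on line DV with DU:UV = -4:5 ⇒ U = (-7/3, -14/3)
through L parallel to EP: direction (-1, 1); meets UM at Z = (3/5, 6/5)
Z = U + t·(M−U) with t = 44/35

t = 44/35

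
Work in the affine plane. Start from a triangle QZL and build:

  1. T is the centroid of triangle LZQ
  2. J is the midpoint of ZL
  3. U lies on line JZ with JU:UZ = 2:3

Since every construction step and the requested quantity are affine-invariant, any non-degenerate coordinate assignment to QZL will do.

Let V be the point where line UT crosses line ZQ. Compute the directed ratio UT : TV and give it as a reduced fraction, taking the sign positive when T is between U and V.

UT:TV = -1/10

Choose coordinates Q = (0, 0), Z = (1, 0), L = (0, 1).
1. T is the centroid of triangle LZQ ⇒ T = (1/3, 1/3)
2. J is the midpoint of ZL ⇒ J = (1/2, 1/2)
3. U lies on line JZ with JU:UZ = 2:3 ⇒ U = (7/10, 3/10)
line UT meets ZQ at V = (4, 0)
T = U + t·(V−U) with t = -1/9, so UT:TV = -1/9:10/9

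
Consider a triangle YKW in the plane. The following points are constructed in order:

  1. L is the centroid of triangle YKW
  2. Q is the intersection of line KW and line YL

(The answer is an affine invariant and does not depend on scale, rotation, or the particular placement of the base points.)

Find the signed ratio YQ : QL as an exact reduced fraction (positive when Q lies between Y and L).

Set Y = (0, 0), K = (1, 0), W = (0, 1); any affine frame gives the same invariant.
1. L is the centroid of triangle YKW ⇒ L = (1/3, 1/3)
2. Q is the intersection of line KW and line YL ⇒ Q = (1/2, 1/2)
Q = Y + t·(L−Y) with t = 3/2, so YQ:QL = t:(1−t) = 3/2:-1/2

YQ:QL = -3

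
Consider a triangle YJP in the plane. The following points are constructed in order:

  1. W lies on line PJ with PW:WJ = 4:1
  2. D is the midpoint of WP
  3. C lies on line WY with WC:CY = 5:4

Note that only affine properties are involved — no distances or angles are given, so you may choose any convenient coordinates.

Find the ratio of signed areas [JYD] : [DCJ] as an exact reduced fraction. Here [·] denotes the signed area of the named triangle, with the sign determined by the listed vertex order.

[JYD]:[DCJ] = -9/5

Set Y = (0, 0), J = (1, 0), P = (0, 1); any affine frame gives the same invariant.
1. W lies on line PJ with PW:WJ = 4:1 ⇒ W = (4/5, 1/5)
2. D is the midpoint of WP ⇒ D = (2/5, 3/5)
3. C lies on line WY with WC:CY = 5:4 ⇒ C = (16/45, 4/45)
2·[JYD] = -3/5, 2·[DCJ] = 1/3
[JYD]:[DCJ] = -3/5:1/3 = -9/5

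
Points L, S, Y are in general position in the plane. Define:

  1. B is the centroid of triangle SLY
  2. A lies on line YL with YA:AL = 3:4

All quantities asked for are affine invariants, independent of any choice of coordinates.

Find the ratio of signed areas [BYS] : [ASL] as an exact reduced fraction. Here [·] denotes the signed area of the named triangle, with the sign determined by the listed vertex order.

Set L = (0, 0), S = (1, 0), Y = (0, 1); any affine frame gives the same invariant.
1. B is the centroid of triangle SLY ⇒ B = (1/3, 1/3)
2. A lies on line YL with YA:AL = 3:4 ⇒ A = (0, 4/7)
2·[BYS] = -1/3, 2·[ASL] = -4/7
[BYS]:[ASL] = -1/3:-4/7 = 7/12

[BYS]:[ASL] = 7/12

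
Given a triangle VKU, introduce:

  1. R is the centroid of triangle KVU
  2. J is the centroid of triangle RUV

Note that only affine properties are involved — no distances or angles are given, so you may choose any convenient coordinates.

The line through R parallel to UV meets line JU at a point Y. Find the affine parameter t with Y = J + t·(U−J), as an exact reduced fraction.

Work in coordinates with V = (0, 0), K = (1, 0), U = (0, 1).
1. R is the centroid of triangle KVU ⇒ R = (1/3, 1/3)
2. J is the centroid of triangle RUV ⇒ J = (1/9, 4/9)
through R parallel to UV: direction (0, -1); meets JU at Y = (1/3, -2/3)
Y = J + t·(U−J) with t = -2

t = -2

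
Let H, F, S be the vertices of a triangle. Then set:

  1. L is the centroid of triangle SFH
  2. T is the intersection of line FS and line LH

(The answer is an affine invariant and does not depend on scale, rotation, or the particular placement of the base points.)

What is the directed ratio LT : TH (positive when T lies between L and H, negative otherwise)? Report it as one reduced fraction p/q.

LT:TH = -1/3

Work in coordinates with H = (0, 0), F = (1, 0), S = (0, 1).
1. L is the centroid of triangle SFH ⇒ L = (1/3, 1/3)
2. T is the intersection of line FS and line LH ⇒ T = (1/2, 1/2)
T = L + t·(H−L) with t = -1/2, so LT:TH = t:(1−t) = -1/2:3/2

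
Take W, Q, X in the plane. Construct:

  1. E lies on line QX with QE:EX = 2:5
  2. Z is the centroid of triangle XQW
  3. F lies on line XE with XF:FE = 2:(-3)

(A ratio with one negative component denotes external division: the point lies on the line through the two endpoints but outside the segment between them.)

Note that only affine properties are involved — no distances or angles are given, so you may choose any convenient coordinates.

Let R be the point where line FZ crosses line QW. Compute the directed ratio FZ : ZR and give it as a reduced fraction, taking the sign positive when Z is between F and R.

Assign W = (0, 0), Q = (1, 0), X = (0, 1) — the answer is frame-independent, so this choice is without loss of generality.
1. E lies on line QX with QE:EX = 2:5 ⇒ E = (5/7, 2/7)
2. Z is the centroid of triangle XQW ⇒ Z = (1/3, 1/3)
3. F lies on line XE with XF:FE = 2:(-3) ⇒ F = (-10/7, 17/7)
line FZ meets QW at R = (27/44, 0)
Z = F + t·(R−F) with t = 44/51, so FZ:ZR = 44/51:7/51

FZ:ZR = 44/7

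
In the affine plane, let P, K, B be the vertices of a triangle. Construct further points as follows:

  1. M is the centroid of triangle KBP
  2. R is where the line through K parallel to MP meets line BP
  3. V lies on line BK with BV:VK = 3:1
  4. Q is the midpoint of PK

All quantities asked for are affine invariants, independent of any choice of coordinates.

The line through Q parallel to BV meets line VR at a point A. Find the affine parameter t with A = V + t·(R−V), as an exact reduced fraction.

t = 1/4

Choose coordinates P = (0, 0), K = (1, 0), B = (0, 1).
1. M is the centroid of triangle KBP ⇒ M = (1/3, 1/3)
2. R is where the line through K parallel to MP meets line BP ⇒ R = (0, -1)
3. V lies on line BK with BV:VK = 3:1 ⇒ V = (3/4, 1/4)
4. Q is the midpoint of PK ⇒ Q = (1/2, 0)
through Q parallel to BV: direction (3/4, -3/4); meets VR at A = (9/16, -1/16)
A = V + t·(R−V) with t = 1/4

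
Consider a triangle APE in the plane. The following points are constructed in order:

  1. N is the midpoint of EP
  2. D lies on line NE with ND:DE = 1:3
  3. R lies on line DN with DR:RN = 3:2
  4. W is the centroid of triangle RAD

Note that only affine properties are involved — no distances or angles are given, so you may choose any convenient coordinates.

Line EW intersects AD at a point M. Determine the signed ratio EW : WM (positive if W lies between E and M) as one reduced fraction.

EW:WM = -16

Work in coordinates with A = (0, 0), P = (1, 0), E = (0, 1).
1. N is the midpoint of EP ⇒ N = (1/2, 1/2)
2. D lies on line NE with ND:DE = 1:3 ⇒ D = (3/8, 5/8)
3. R lies on line DN with DR:RN = 3:2 ⇒ R = (9/20, 11/20)
4. W is the centroid of triangle RAD ⇒ W = (11/40, 47/120)
line EW meets AD at M = (33/128, 55/128)
W = E + t·(M−E) with t = 16/15, so EW:WM = 16/15:-1/15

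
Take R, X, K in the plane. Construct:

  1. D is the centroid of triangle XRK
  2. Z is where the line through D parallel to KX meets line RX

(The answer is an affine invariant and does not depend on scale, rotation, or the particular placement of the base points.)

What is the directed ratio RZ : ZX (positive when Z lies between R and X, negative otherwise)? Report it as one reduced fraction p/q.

RZ:ZX = 2

Work in coordinates with R = (0, 0), X = (1, 0), K = (0, 1).
1. D is the centroid of triangle XRK ⇒ D = (1/3, 1/3)
2. Z is where the line through D parallel to KX meets line RX ⇒ Z = (2/3, 0)
Z = R + t·(X−R) with t = 2/3, so RZ:ZX = t:(1−t) = 2/3:1/3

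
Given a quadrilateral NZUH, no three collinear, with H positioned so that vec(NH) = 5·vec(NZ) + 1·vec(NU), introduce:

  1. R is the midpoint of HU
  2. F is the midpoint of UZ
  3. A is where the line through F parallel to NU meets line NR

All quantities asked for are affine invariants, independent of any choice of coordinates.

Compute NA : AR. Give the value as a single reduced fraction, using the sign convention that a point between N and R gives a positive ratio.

NA:AR = 1/4

Choose coordinates N = (0, 0), Z = (1, 0), U = (0, 1), H = (5, 1).
1. R is the midpoint of HU ⇒ R = (5/2, 1)
2. F is the midpoint of UZ ⇒ F = (1/2, 1/2)
3. A is where the line through F parallel to NU meets line NR ⇒ A = (1/2, 1/5)
A = N + t·(R−N) with t = 1/5, so NA:AR = t:(1−t) = 1/5:4/5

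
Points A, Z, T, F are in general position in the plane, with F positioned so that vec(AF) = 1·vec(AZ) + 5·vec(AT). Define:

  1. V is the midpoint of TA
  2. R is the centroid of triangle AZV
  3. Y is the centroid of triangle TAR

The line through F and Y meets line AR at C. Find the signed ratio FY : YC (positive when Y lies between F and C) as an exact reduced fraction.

FY:YC = 25/2

Set A = (0, 0), Z = (1, 0), T = (0, 1), F = (1, 5); any affine frame gives the same invariant.
1. V is the midpoint of TA ⇒ V = (0, 1/2)
2. R is the centroid of triangle AZV ⇒ R = (1/3, 1/6)
3. Y is the centroid of triangle TAR ⇒ Y = (1/9, 7/18)
line FY meets AR at C = (1/25, 1/50)
Y = F + t·(C−F) with t = 25/27, so FY:YC = 25/27:2/27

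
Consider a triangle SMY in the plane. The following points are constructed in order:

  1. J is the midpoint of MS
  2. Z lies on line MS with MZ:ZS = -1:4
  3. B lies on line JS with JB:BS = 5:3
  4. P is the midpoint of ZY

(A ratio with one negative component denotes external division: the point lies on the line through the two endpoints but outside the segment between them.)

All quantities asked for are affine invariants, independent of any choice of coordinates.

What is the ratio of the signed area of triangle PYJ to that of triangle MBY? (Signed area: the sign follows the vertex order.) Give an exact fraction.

[PYJ]:[MBY] = -20/39

Choose coordinates S = (0, 0), M = (1, 0), Y = (0, 1).
1. J is the midpoint of MS ⇒ J = (1/2, 0)
2. Z lies on line MS with MZ:ZS = -1:4 ⇒ Z = (4/3, 0)
3. B lies on line JS with JB:BS = 5:3 ⇒ B = (3/16, 0)
4. P is the midpoint of ZY ⇒ P = (2/3, 1/2)
2·[PYJ] = 5/12, 2·[MBY] = -13/16
[PYJ]:[MBY] = 5/12:-13/16 = -20/39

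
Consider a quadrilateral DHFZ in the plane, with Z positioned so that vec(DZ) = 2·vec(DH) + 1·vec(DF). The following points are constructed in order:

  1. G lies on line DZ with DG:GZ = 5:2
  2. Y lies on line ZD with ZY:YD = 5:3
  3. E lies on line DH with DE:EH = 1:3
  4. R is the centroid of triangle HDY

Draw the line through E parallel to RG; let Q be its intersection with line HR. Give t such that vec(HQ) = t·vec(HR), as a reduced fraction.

Assign D = (0, 0), H = (1, 0), F = (0, 1), Z = (2, 1) — the answer is frame-independent, so this choice is without loss of generality.
1. G lies on line DZ with DG:GZ = 5:2 ⇒ G = (10/7, 5/7)
2. Y lies on line ZD with ZY:YD = 5:3 ⇒ Y = (3/4, 3/8)
3. E lies on line DH with DE:EH = 1:3 ⇒ E = (1/4, 0)
4. R is the centroid of triangle HDY ⇒ R = (7/12, 1/8)
through E parallel to RG: direction (71/84, 33/56); meets HR at Q = (449/944, 297/1888)
Q = H + t·(R−H) with t = 297/236

t = 297/236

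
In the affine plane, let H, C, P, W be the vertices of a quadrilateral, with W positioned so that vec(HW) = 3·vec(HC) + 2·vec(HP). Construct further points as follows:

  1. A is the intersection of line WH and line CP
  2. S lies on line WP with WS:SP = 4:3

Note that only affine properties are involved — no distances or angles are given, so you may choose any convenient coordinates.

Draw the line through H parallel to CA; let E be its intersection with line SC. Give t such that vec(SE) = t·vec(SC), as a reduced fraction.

t = 19/12

Work in coordinates with H = (0, 0), C = (1, 0), P = (0, 1), W = (3, 2).
1. A is the intersection of line WH and line CP ⇒ A = (3/5, 2/5)
2. S lies on line WP with WS:SP = 4:3 ⇒ S = (9/7, 10/7)
through H parallel to CA: direction (-2/5, 2/5); meets SC at E = (5/6, -5/6)
E = S + t·(C−S) with t = 19/12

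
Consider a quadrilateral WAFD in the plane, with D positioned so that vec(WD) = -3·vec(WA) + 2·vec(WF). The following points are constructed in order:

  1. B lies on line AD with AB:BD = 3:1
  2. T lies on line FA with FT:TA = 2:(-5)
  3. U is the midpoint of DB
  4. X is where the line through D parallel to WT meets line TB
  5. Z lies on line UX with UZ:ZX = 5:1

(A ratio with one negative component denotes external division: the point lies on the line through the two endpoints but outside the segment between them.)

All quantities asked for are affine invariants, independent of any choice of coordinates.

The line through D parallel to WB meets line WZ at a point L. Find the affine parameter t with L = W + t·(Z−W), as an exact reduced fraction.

t = 36/83

Assign W = (0, 0), A = (1, 0), F = (0, 1), D = (-3, 2) — the answer is frame-independent, so this choice is without loss of generality.
1. B lies on line AD with AB:BD = 3:1 ⇒ B = (-2, 3/2)
2. T lies on line FA with FT:TA = 2:(-5) ⇒ T = (-2/3, 5/3)
3. U is the midpoint of DB ⇒ U = (-5/2, 7/4)
4. X is where the line through D parallel to WT meets line TB ⇒ X = (-58/21, 59/42)
5. Z lies on line UX with UZ:ZX = 5:1 ⇒ Z = (-685/252, 737/504)
through D parallel to WB: direction (-2, 3/2); meets WZ at L = (-685/581, 737/1162)
L = W + t·(Z−W) with t = 36/83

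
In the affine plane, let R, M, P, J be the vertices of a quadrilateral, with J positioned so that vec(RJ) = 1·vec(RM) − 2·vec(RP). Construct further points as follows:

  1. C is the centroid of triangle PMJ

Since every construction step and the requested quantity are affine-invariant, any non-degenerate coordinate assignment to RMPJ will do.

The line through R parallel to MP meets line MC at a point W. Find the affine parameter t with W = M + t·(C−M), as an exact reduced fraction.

t = 3/2

Set R = (0, 0), M = (1, 0), P = (0, 1), J = (1, -2); any affine frame gives the same invariant.
1. C is the centroid of triangle PMJ ⇒ C = (2/3, -1/3)
through R parallel to MP: direction (-1, 1); meets MC at W = (1/2, -1/2)
W = M + t·(C−M) with t = 3/2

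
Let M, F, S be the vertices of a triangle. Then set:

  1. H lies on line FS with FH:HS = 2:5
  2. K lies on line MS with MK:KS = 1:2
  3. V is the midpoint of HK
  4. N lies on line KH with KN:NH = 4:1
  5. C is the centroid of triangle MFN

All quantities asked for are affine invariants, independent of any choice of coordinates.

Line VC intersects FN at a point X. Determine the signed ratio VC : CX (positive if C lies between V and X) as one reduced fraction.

VC:CX = -13/31

Work in coordinates with M = (0, 0), F = (1, 0), S = (0, 1).
1. H lies on line FS with FH:HS = 2:5 ⇒ H = (5/7, 2/7)
2. K lies on line MS with MK:KS = 1:2 ⇒ K = (0, 1/3)
3. V is the midpoint of HK ⇒ V = (5/14, 13/42)
4. N lies on line KH with KN:NH = 4:1 ⇒ N = (4/7, 31/105)
5. C is the centroid of triangle MFN ⇒ C = (11/21, 31/315)
line VC meets FN at X = (23/182, 1643/2730)
C = V + t·(X−V) with t = -13/18, so VC:CX = -13/18:31/18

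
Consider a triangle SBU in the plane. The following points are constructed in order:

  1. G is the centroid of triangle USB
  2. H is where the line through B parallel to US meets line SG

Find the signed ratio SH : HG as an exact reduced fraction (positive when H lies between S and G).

Work in coordinates with S = (0, 0), B = (1, 0), U = (0, 1).
1. G is the centroid of triangle USB ⇒ G = (1/3, 1/3)
2. H is where the line through B parallel to US meets line SG ⇒ H = (1, 1)
H = S + t·(G−S) with t = 3, so SH:HG = t:(1−t) = 3:-2

SH:HG = -3/2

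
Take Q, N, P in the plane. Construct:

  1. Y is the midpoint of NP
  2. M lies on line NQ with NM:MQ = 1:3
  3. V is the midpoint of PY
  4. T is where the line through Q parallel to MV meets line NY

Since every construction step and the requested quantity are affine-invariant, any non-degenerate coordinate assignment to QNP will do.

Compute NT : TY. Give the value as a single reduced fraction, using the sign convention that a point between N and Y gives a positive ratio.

NT:TY = -6/5

Assign Q = (0, 0), N = (1, 0), P = (0, 1) — the answer is frame-independent, so this choice is without loss of generality.
1. Y is the midpoint of NP ⇒ Y = (1/2, 1/2)
2. M lies on line NQ with NM:MQ = 1:3 ⇒ M = (3/4, 0)
3. V is the midpoint of PY ⇒ V = (1/4, 3/4)
4. T is where the line through Q parallel to MV meets line NY ⇒ T = (-2, 3)
T = N + t·(Y−N) with t = 6, so NT:TY = t:(1−t) = 6:-5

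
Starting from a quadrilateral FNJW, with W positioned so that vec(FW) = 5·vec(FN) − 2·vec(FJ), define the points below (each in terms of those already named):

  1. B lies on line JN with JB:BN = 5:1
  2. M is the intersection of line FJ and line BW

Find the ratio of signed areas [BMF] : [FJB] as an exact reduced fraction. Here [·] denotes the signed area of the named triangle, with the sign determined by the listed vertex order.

[BMF]:[FJB] = -3/5

Set F = (0, 0), N = (1, 0), J = (0, 1), W = (5, -2); any affine frame gives the same invariant.
1. B lies on line JN with JB:BN = 5:1 ⇒ B = (5/6, 1/6)
2. M is the intersection of line FJ and line BW ⇒ M = (0, 3/5)
2·[BMF] = 1/2, 2·[FJB] = -5/6
[BMF]:[FJB] = 1/2:-5/6 = -3/5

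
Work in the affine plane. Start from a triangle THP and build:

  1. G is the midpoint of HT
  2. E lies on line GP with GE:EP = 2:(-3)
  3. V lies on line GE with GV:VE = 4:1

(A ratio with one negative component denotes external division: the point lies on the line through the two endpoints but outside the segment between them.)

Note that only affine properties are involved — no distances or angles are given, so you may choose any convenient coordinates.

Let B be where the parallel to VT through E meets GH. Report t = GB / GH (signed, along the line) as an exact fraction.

Work in coordinates with T = (0, 0), H = (1, 0), P = (0, 1).
1. G is the midpoint of HT ⇒ G = (1/2, 0)
2. E lies on line GP with GE:EP = 2:(-3) ⇒ E = (3/2, -2)
3. V lies on line GE with GV:VE = 4:1 ⇒ V = (13/10, -8/5)
through E parallel to VT: direction (-13/10, 8/5); meets GH at B = (-1/8, 0)
B = G + t·(H−G) with t = -5/4

t = -5/4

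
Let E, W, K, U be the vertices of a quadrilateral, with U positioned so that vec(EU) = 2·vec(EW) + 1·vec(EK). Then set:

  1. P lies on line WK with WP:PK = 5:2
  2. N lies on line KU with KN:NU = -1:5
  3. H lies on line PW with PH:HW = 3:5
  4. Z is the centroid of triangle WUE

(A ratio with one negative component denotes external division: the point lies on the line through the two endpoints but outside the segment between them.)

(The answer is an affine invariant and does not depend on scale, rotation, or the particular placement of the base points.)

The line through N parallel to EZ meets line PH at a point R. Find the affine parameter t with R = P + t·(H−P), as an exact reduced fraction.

Assign E = (0, 0), W = (1, 0), K = (0, 1), U = (2, 1) — the answer is frame-independent, so this choice is without loss of generality.
1. P lies on line WK with WP:PK = 5:2 ⇒ P = (2/7, 5/7)
2. N lies on line KU with KN:NU = -1:5 ⇒ N = (-1/2, 1)
3. H lies on line PW with PH:HW = 3:5 ⇒ H = (31/56, 25/56)
4. Z is the centroid of triangle WUE ⇒ Z = (1, 1/3)
through N parallel to EZ: direction (1, 1/3); meets PH at R = (-1/8, 9/8)
R = P + t·(H−P) with t = -23/15

t = -23/15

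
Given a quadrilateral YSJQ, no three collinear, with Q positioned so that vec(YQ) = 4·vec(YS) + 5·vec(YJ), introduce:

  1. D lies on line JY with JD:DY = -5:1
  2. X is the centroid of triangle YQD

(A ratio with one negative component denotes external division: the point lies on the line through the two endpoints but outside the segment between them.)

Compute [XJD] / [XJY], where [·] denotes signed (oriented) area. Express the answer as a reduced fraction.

[XJD]:[XJY] = 5/4

Assign Y = (0, 0), S = (1, 0), J = (0, 1), Q = (4, 5) — the answer is frame-independent, so this choice is without loss of generality.
1. D lies on line JY with JD:DY = -5:1 ⇒ D = (0, -1/4)
2. X is the centroid of triangle YQD ⇒ X = (4/3, 19/12)
2·[XJD] = 5/3, 2·[XJY] = 4/3
[XJD]:[XJY] = 5/3:4/3 = 5/4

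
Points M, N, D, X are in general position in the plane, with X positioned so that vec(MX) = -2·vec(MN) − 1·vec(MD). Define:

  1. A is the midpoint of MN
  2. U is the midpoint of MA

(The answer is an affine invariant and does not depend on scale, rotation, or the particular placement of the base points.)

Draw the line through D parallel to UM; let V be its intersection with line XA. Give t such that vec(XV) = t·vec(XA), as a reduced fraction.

t = 2

Assign M = (0, 0), N = (1, 0), D = (0, 1), X = (-2, -1) — the answer is frame-independent, so this choice is without loss of generality.
1. A is the midpoint of MN ⇒ A = (1/2, 0)
2. U is the midpoint of MA ⇒ U = (1/4, 0)
through D parallel to UM: direction (-1/4, 0); meets XA at V = (3, 1)
V = X + t·(A−X) with t = 2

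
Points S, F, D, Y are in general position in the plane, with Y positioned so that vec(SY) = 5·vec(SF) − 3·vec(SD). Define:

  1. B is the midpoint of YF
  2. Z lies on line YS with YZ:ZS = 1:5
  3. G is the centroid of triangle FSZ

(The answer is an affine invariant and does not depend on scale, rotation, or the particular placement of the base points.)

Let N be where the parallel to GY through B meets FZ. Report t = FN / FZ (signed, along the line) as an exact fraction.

Assign S = (0, 0), F = (1, 0), D = (0, 1), Y = (5, -3) — the answer is frame-independent, so this choice is without loss of generality.
1. B is the midpoint of YF ⇒ B = (3, -3/2)
2. Z lies on line YS with YZ:ZS = 1:5 ⇒ Z = (25/6, -5/2)
3. G is the centroid of triangle FSZ ⇒ G = (31/18, -5/6)
through B parallel to GY: direction (59/18, -13/6); meets FZ at N = (229/96, -35/32)
N = F + t·(Z−F) with t = 7/16

t = 7/16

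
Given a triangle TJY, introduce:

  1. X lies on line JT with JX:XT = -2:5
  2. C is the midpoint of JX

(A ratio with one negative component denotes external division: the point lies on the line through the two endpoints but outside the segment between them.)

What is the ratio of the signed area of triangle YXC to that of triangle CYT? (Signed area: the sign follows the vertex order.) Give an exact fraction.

[YXC]:[CYT] = -1/4

Set T = (0, 0), J = (1, 0), Y = (0, 1); any affine frame gives the same invariant.
1. X lies on line JT with JX:XT = -2:5 ⇒ X = (5/3, 0)
2. C is the midpoint of JX ⇒ C = (4/3, 0)
2·[YXC] = -1/3, 2·[CYT] = 4/3
[YXC]:[CYT] = -1/3:4/3 = -1/4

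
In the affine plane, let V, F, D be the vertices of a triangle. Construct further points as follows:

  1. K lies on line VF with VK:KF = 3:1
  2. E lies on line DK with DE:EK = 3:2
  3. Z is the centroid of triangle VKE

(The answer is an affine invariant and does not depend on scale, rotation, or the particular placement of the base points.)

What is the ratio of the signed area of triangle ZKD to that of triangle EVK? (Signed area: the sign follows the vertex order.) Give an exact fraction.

Set V = (0, 0), F = (1, 0), D = (0, 1); any affine frame gives the same invariant.
1. K lies on line VF with VK:KF = 3:1 ⇒ K = (3/4, 0)
2. E lies on line DK with DE:EK = 3:2 ⇒ E = (9/20, 2/5)
3. Z is the centroid of triangle VKE ⇒ Z = (2/5, 2/15)
2·[ZKD] = 1/4, 2·[EVK] = 3/10
[ZKD]:[EVK] = 1/4:3/10 = 5/6

[ZKD]:[EVK] = 5/6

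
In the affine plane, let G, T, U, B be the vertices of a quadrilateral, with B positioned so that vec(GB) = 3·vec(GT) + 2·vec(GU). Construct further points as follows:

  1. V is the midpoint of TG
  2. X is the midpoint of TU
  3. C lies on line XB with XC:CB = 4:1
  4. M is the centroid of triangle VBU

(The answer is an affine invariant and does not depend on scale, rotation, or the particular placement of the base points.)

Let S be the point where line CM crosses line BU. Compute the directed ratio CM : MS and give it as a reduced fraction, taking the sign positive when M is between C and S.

Work in coordinates with G = (0, 0), T = (1, 0), U = (0, 1), B = (3, 2).
1. V is the midpoint of TG ⇒ V = (1/2, 0)
2. X is the midpoint of TU ⇒ X = (1/2, 1/2)
3. C lies on line XB with XC:CB = 4:1 ⇒ C = (5/2, 17/10)
4. M is the centroid of triangle VBU ⇒ M = (7/6, 1)
line CM meets BU at S = (147/46, 95/46)
M = C + t·(S−C) with t = -23/12, so CM:MS = -23/12:35/12

CM:MS = -23/35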